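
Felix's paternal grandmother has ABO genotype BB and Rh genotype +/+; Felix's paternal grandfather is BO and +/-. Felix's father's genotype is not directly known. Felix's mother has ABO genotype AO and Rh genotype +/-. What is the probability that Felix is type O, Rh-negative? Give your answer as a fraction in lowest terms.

Felix's father's ABO genotype from BB × BO: 1/2 BB, 1/2 BO.
Crossing each possibility with the mother AO and summing P(type O): 1/2·0 + 1/2·1/4 = 1/8.
Similarly for Rh via the father's Rh distribution: P(Rh-) = 1/8.
Independent loci: 1/8 × 1/8 = 1/64.

1/64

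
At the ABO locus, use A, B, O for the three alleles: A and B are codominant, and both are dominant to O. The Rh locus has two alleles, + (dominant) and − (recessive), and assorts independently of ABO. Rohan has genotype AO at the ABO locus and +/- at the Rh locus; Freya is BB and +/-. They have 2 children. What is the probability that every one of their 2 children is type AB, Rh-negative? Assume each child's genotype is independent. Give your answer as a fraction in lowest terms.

ABO cross AO × BB → 1/2 B, 1/2 AB.
Rh cross +/- × +/- → 3/4 Rh+, 1/4 Rh-; so P(type AB, Rh-negative) = 1/2 × 1/4 = 1/8 per child.
All 2 independent: (1/8)^2 = 1/64.

1/64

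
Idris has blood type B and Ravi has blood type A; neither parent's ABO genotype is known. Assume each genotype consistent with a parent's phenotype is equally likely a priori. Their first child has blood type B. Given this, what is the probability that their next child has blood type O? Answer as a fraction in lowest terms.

1/12

Possible genotypes: Idris ∈ {I^B I^B, I^B i}; Ravi ∈ {I^A I^A, I^A i}.
Weight each parental genotype pair by prior × P(type-B child):
  I^B I^B × I^A i: posterior weight 2/3; P(next child type O) = 0.
  I^B i × I^A i: posterior weight 1/3; P(next child type O) = 1/4.
Weighted sum = 1/12.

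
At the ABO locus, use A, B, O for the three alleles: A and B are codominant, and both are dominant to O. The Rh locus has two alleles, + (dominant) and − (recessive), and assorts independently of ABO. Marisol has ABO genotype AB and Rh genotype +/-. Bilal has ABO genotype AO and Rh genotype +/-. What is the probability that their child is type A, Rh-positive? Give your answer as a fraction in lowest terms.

3/8

ABO cross AB × AO → offspring phenotypes: 1/2 A, 1/4 B, 1/4 AB.
Rh cross +/- × +/- → 3/4 Rh+, 1/4 Rh-.
Independent loci: P(type A, Rh-positive) = 1/2 × 3/4 = 3/8.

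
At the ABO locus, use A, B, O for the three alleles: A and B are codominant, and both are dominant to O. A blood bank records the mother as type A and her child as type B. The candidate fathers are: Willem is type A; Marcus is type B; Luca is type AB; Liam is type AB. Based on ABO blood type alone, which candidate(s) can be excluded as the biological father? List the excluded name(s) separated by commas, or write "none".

A candidate is excluded only if no genotype consistent with his phenotype could produce a type B child with a type A mother.
Willem (type A): no genotype consistent with that phenotype can produce a type-B child with a type-A mother.

Willem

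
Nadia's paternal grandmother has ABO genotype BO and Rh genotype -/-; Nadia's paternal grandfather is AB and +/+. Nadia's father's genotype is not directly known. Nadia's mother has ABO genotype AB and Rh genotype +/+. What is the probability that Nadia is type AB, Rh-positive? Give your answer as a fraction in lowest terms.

Nadia's father's ABO genotype from BO × AB: 1/4 AB, 1/4 AO, 1/4 BB, 1/4 BO.
Crossing each possibility with the mother AB and summing P(type AB): 1/4·1/2 + 1/4·1/4 + 1/4·1/2 + 1/4·1/4 = 3/8.
Similarly for Rh via the father's Rh distribution: P(Rh+) = 1.
Independent loci: 3/8 × 1 = 3/8.

3/8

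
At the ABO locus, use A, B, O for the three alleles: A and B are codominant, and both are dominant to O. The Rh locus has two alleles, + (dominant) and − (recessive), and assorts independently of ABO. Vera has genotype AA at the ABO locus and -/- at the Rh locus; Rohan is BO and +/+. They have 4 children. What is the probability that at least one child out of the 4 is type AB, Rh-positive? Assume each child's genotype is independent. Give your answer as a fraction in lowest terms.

ABO cross AA × BO → 1/2 A, 1/2 AB.
Rh cross -/- × +/+ → 1 Rh+; so P(type AB, Rh-positive) = 1/2 × 1 = 1/2 per child.
P(none) = (1/2)^4 = 1/16; P(at least one) = 1 − 1/16 = 15/16.

15/16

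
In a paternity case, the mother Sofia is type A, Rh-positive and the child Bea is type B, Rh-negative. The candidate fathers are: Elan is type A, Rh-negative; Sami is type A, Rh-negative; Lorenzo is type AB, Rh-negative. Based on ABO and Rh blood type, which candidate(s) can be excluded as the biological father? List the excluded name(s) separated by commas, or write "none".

A candidate is excluded only if no genotype consistent with his phenotype could produce a type B, Rh-negative child with a type A, Rh-positive mother.
Elan (type A, Rh-): no genotype consistent with that phenotype can produce a type-B Rh- child with a type-A mother.
Sami (type A, Rh-): no genotype consistent with that phenotype can produce a type-B Rh- child with a type-A mother.

Elan, Sami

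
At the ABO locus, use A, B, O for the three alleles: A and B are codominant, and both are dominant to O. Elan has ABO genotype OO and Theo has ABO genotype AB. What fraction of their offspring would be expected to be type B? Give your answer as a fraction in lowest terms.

1/2

ABO cross OO × AB → offspring phenotypes: 1/2 A, 1/2 B.
So P(type B) = 1/2.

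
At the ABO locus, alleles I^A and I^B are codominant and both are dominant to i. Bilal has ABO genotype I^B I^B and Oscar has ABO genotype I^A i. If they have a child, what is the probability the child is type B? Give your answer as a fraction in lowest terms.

ABO cross I^B I^B × I^A i → offspring phenotypes: 1/2 B, 1/2 AB.
So P(type B) = 1/2.

1/2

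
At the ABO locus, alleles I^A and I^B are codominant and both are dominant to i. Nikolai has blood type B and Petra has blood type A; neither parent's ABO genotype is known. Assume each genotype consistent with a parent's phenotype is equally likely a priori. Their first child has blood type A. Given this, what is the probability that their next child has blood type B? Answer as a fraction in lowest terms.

Possible genotypes: Nikolai ∈ {I^B I^B, I^B i}; Petra ∈ {I^A I^A, I^A i}.
Weight each parental genotype pair by prior × P(type-A child):
  I^B i × I^A I^A: posterior weight 2/3; P(next child type B) = 0.
  I^B i × I^A i: posterior weight 1/3; P(next child type B) = 1/4.
Weighted sum = 1/12.

1/12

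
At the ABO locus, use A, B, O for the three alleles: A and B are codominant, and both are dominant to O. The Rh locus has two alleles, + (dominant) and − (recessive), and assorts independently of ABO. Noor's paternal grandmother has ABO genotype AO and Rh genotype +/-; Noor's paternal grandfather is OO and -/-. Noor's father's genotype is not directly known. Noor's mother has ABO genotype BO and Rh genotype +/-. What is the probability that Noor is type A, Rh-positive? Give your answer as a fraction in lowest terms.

5/64

Noor's father's ABO genotype from AO × OO: 1/2 AO, 1/2 OO.
Crossing each possibility with the mother BO and summing P(type A): 1/2·1/4 + 1/2·0 = 1/8.
Similarly for Rh via the father's Rh distribution: P(Rh+) = 5/8.
Independent loci: 1/8 × 5/8 = 5/64.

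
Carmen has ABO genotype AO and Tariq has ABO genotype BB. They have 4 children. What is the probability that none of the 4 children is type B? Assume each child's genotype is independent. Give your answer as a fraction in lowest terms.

1/16

ABO cross AO × BB → 1/2 B, 1/2 AB.
So P(type B) = 1/2 per child.
P(not type B) = 1/2 for one child; (1/2)^4 = 1/16.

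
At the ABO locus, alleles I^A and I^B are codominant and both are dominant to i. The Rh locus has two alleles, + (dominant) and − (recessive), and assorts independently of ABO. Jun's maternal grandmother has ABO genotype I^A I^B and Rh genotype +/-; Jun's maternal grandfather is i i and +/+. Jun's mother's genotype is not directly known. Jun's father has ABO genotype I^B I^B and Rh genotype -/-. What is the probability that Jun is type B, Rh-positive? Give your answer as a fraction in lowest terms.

9/16

Jun's mother's ABO genotype from I^A I^B × i i: 1/2 I^A i, 1/2 I^B i.
Crossing each possibility with the father I^B I^B and summing P(type B): 1/2·1/2 + 1/2·1 = 3/4.
Similarly for Rh via the mother's Rh distribution: P(Rh+) = 3/4.
Independent loci: 3/4 × 3/4 = 9/16.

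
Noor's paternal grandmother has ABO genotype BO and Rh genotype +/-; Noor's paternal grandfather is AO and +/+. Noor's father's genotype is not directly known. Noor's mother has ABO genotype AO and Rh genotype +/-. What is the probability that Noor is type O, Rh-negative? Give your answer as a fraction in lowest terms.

1/32

Noor's father's ABO genotype from BO × AO: 1/4 AB, 1/4 AO, 1/4 BO, 1/4 OO.
Crossing each possibility with the mother AO and summing P(type O): 1/4·0 + 1/4·1/4 + 1/4·1/4 + 1/4·1/2 = 1/4.
Similarly for Rh via the father's Rh distribution: P(Rh-) = 1/8.
Independent loci: 1/4 × 1/8 = 1/32.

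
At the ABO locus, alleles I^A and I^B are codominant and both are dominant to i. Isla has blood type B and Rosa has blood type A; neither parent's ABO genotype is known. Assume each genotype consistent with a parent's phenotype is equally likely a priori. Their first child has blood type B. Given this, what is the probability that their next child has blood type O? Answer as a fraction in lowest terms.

Possible genotypes: Isla ∈ {I^B I^B, I^B i}; Rosa ∈ {I^A I^A, I^A i}.
Weight each parental genotype pair by prior × P(type-B child):
  I^B I^B × I^A i: posterior weight 2/3; P(next child type O) = 0.
  I^B i × I^A i: posterior weight 1/3; P(next child type O) = 1/4.
Weighted sum = 1/12.

1/12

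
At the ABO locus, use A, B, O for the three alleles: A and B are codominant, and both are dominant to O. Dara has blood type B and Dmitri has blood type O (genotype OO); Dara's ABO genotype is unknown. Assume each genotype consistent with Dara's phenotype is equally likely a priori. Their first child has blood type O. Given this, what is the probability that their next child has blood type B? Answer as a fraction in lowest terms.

1/2

Possible genotypes: Dara ∈ {BB, BO}; Dmitri ∈ {OO}.
Weight each parental genotype pair by prior × P(type-O child):
  BO × OO: posterior weight 1; P(next child type B) = 1/2.
Weighted sum = 1/2.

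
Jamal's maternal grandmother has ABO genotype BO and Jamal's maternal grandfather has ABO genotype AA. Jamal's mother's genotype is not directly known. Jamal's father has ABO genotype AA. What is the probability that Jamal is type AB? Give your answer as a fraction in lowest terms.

1/4

Jamal's mother's ABO genotype from BO × AA: 1/2 AB, 1/2 AO.
Crossing each possibility with the father AA and summing P(type AB): 1/2·1/2 + 1/2·0 = 1/4.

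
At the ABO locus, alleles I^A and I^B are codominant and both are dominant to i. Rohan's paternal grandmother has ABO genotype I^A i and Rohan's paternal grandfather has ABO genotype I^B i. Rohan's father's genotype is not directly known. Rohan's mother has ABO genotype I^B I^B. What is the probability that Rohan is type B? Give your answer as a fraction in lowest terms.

Rohan's father's ABO genotype from I^A i × I^B i: 1/4 I^A I^B, 1/4 I^A i, 1/4 I^B i, 1/4 i i.
Crossing each possibility with the mother I^B I^B and summing P(type B): 1/4·1/2 + 1/4·1/2 + 1/4·1 + 1/4·1 = 3/4.

3/4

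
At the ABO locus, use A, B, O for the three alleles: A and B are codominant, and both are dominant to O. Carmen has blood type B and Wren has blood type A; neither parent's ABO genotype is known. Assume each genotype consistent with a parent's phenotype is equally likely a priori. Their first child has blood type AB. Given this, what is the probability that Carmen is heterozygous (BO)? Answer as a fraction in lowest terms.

1/3

Possible genotypes: Carmen ∈ {BB, BO}; Wren ∈ {AA, AO}.
Weight each parental genotype pair by prior × P(type-AB child):
  BB × AA: posterior weight 4/9.
  BB × AO: posterior weight 2/9.
  BO × AA: posterior weight 2/9.
  BO × AO: posterior weight 1/9.
Sum the posterior weight over pairs where Carmen is BO: 1/3.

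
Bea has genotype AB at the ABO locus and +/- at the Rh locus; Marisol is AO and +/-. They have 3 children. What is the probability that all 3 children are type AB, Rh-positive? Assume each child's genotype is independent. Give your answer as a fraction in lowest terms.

27/4096

ABO cross AB × AO → 1/2 A, 1/4 B, 1/4 AB.
Rh cross +/- × +/- → 3/4 Rh+, 1/4 Rh-; so P(type AB, Rh-positive) = 1/4 × 3/4 = 3/16 per child.
All 3 independent: (3/16)^3 = 27/4096.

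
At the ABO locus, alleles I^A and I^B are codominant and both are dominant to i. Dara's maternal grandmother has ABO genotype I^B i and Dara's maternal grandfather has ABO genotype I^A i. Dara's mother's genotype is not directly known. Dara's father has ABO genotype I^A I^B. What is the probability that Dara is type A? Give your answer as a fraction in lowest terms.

3/8

Dara's mother's ABO genotype from I^B i × I^A i: 1/4 I^A I^B, 1/4 I^A i, 1/4 I^B i, 1/4 i i.
Crossing each possibility with the father I^A I^B and summing P(type A): 1/4·1/4 + 1/4·1/2 + 1/4·1/4 + 1/4·1/2 = 3/8.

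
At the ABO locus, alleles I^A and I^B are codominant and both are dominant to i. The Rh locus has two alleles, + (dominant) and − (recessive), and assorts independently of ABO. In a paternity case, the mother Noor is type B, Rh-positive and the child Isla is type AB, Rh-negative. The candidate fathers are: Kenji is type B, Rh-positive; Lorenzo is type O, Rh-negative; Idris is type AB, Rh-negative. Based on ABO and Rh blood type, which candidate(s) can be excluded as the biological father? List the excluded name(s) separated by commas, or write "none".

Kenji, Lorenzo

A candidate is excluded only if no genotype consistent with his phenotype could produce a type AB, Rh-negative child with a type B, Rh-positive mother.
Kenji (type B, Rh+): no genotype consistent with that phenotype can produce a type-AB Rh- child with a type-B mother.
Lorenzo (type O, Rh-): no genotype consistent with that phenotype can produce a type-AB Rh- child with a type-B mother.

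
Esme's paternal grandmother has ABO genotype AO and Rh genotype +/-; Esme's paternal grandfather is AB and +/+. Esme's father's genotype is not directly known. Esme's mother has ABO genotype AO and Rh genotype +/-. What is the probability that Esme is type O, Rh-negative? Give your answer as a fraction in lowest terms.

Esme's father's ABO genotype from AO × AB: 1/4 AA, 1/4 AB, 1/4 AO, 1/4 BO.
Crossing each possibility with the mother AO and summing P(type O): 1/4·0 + 1/4·0 + 1/4·1/4 + 1/4·1/4 = 1/8.
Similarly for Rh via the father's Rh distribution: P(Rh-) = 1/8.
Independent loci: 1/8 × 1/8 = 1/64.

1/64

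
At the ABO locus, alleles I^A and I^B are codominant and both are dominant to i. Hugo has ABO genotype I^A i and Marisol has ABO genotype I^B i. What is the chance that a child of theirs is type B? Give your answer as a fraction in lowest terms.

1/4

ABO cross I^A i × I^B i → offspring phenotypes: 1/4 O, 1/4 A, 1/4 B, 1/4 AB.
So P(type B) = 1/4.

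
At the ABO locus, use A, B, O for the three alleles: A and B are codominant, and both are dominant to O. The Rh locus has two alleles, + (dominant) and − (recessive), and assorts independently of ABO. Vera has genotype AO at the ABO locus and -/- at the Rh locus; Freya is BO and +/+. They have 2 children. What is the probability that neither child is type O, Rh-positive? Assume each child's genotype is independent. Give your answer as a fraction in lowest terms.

9/16

ABO cross AO × BO → 1/4 O, 1/4 A, 1/4 B, 1/4 AB.
Rh cross -/- × +/+ → 1 Rh+; so P(type O, Rh-positive) = 1/4 × 1 = 1/4 per child.
P(not type O, Rh-positive) = 3/4 for one child; (3/4)^2 = 9/16.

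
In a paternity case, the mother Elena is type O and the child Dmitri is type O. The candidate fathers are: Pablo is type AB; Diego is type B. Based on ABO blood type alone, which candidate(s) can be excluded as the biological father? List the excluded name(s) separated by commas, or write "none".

Pablo

A candidate is excluded only if no genotype consistent with his phenotype could produce a type O child with a type O mother.
Pablo (type AB): no genotype consistent with that phenotype can produce a type-O child with a type-O mother.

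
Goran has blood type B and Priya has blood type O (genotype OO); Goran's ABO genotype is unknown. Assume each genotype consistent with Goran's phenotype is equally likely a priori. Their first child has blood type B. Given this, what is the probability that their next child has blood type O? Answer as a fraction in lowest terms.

Possible genotypes: Goran ∈ {BB, BO}; Priya ∈ {OO}.
Weight each parental genotype pair by prior × P(type-B child):
  BB × OO: posterior weight 2/3; P(next child type O) = 0.
  BO × OO: posterior weight 1/3; P(next child type O) = 1/2.
Weighted sum = 1/6.

1/6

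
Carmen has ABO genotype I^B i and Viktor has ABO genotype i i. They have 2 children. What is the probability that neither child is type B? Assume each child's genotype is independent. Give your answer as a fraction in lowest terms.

ABO cross I^B i × i i → 1/2 O, 1/2 B.
So P(type B) = 1/2 per child.
P(not type B) = 1/2 for one child; (1/2)^2 = 1/4.

1/4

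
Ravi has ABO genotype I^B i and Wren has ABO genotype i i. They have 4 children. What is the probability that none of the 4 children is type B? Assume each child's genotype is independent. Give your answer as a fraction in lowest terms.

1/16

ABO cross I^B i × i i → 1/2 O, 1/2 B.
So P(type B) = 1/2 per child.
P(not type B) = 1/2 for one child; (1/2)^4 = 1/16.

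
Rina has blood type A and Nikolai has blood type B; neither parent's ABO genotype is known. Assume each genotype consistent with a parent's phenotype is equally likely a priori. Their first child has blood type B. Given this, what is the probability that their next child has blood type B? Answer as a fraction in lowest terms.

Possible genotypes: Rina ∈ {AA, AO}; Nikolai ∈ {BB, BO}.
Weight each parental genotype pair by prior × P(type-B child):
  AO × BB: posterior weight 2/3; P(next child type B) = 1/2.
  AO × BO: posterior weight 1/3; P(next child type B) = 1/4.
Weighted sum = 5/12.

5/12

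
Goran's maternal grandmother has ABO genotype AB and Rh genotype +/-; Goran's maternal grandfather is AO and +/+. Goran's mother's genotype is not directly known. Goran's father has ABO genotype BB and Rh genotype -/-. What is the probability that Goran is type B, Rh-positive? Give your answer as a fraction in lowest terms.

3/8

Goran's mother's ABO genotype from AB × AO: 1/4 AA, 1/4 AB, 1/4 AO, 1/4 BO.
Crossing each possibility with the father BB and summing P(type B): 1/4·0 + 1/4·1/2 + 1/4·1/2 + 1/4·1 = 1/2.
Similarly for Rh via the mother's Rh distribution: P(Rh+) = 3/4.
Independent loci: 1/2 × 3/4 = 3/8.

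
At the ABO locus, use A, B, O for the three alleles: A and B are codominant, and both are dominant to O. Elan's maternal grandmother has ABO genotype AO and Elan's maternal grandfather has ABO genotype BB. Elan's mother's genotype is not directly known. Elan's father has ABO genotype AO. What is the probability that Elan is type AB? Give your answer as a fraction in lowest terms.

1/4

Elan's mother's ABO genotype from AO × BB: 1/2 AB, 1/2 BO.
Crossing each possibility with the father AO and summing P(type AB): 1/2·1/4 + 1/2·1/4 = 1/4.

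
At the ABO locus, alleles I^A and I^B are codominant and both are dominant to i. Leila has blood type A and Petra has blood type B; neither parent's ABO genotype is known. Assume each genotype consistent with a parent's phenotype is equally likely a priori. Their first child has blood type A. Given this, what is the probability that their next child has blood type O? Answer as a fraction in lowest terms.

Possible genotypes: Leila ∈ {I^A I^A, I^A i}; Petra ∈ {I^B I^B, I^B i}.
Weight each parental genotype pair by prior × P(type-A child):
  I^A I^A × I^B i: posterior weight 2/3; P(next child type O) = 0.
  I^A i × I^B i: posterior weight 1/3; P(next child type O) = 1/4.
Weighted sum = 1/12.

1/12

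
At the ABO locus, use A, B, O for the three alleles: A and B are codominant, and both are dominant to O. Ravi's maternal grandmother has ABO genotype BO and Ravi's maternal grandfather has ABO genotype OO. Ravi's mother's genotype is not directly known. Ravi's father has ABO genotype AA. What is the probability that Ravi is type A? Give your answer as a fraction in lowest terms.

Ravi's mother's ABO genotype from BO × OO: 1/2 BO, 1/2 OO.
Crossing each possibility with the father AA and summing P(type A): 1/2·1/2 + 1/2·1 = 3/4.

3/4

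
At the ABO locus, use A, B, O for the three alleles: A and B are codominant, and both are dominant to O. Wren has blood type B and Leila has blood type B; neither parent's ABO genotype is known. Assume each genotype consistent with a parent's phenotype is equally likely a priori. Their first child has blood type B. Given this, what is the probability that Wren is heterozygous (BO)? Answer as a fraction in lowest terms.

7/15

Possible genotypes: Wren ∈ {BB, BO}; Leila ∈ {BB, BO}.
Weight each parental genotype pair by prior × P(type-B child):
  BB × BB: posterior weight 4/15.
  BB × BO: posterior weight 4/15.
  BO × BB: posterior weight 4/15.
  BO × BO: posterior weight 1/5.
Sum the posterior weight over pairs where Wren is BO: 7/15.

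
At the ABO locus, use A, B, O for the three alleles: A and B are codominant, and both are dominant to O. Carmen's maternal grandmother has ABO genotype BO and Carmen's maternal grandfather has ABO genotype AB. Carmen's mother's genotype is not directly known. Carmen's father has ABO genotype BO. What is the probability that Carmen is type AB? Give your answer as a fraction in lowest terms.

Carmen's mother's ABO genotype from BO × AB: 1/4 AB, 1/4 AO, 1/4 BB, 1/4 BO.
Crossing each possibility with the father BO and summing P(type AB): 1/4·1/4 + 1/4·1/4 + 1/4·0 + 1/4·0 = 1/8.

1/8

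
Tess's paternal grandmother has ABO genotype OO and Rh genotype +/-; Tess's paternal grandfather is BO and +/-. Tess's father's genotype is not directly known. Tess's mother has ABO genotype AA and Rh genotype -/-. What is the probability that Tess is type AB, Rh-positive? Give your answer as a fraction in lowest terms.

Tess's father's ABO genotype from OO × BO: 1/2 BO, 1/2 OO.
Crossing each possibility with the mother AA and summing P(type AB): 1/2·1/2 + 1/2·0 = 1/4.
Similarly for Rh via the father's Rh distribution: P(Rh+) = 1/2.
Independent loci: 1/4 × 1/2 = 1/8.

1/8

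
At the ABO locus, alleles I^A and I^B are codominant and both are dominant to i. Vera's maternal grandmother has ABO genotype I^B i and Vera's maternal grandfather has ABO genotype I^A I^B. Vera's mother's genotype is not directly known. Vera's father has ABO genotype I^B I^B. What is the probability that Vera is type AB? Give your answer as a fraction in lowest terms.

1/4

Vera's mother's ABO genotype from I^B i × I^A I^B: 1/4 I^A I^B, 1/4 I^A i, 1/4 I^B I^B, 1/4 I^B i.
Crossing each possibility with the father I^B I^B and summing P(type AB): 1/4·1/2 + 1/4·1/2 + 1/4·0 + 1/4·0 = 1/4.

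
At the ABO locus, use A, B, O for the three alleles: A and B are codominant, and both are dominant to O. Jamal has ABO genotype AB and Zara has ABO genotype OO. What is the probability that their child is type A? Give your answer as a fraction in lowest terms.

ABO cross AB × OO → offspring phenotypes: 1/2 A, 1/2 B.
So P(type A) = 1/2.

1/2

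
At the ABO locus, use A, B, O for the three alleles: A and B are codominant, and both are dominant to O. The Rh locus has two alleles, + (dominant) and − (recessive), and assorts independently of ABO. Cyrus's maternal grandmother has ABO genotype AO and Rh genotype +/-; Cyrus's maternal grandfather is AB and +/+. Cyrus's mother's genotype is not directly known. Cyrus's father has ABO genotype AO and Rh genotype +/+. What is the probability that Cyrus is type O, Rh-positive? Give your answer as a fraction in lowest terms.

Cyrus's mother's ABO genotype from AO × AB: 1/4 AA, 1/4 AB, 1/4 AO, 1/4 BO.
Crossing each possibility with the father AO and summing P(type O): 1/4·0 + 1/4·0 + 1/4·1/4 + 1/4·1/4 = 1/8.
Similarly for Rh via the mother's Rh distribution: P(Rh+) = 1.
Independent loci: 1/8 × 1 = 1/8.

1/8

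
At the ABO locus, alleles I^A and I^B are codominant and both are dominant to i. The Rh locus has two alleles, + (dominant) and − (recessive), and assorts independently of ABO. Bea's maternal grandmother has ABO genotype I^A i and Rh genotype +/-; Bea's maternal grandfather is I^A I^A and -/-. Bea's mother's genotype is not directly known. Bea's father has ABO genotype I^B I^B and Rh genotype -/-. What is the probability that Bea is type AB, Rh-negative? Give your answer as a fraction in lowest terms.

9/16

Bea's mother's ABO genotype from I^A i × I^A I^A: 1/2 I^A I^A, 1/2 I^A i.
Crossing each possibility with the father I^B I^B and summing P(type AB): 1/2·1 + 1/2·1/2 = 3/4.
Similarly for Rh via the mother's Rh distribution: P(Rh-) = 3/4.
Independent loci: 3/4 × 3/4 = 9/16.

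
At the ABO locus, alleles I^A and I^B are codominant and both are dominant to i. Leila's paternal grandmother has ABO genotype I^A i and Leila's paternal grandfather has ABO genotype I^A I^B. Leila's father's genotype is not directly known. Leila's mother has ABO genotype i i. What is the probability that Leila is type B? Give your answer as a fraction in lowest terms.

1/4

Leila's father's ABO genotype from I^A i × I^A I^B: 1/4 I^A I^A, 1/4 I^A I^B, 1/4 I^A i, 1/4 I^B i.
Crossing each possibility with the mother i i and summing P(type B): 1/4·0 + 1/4·1/2 + 1/4·0 + 1/4·1/2 = 1/4.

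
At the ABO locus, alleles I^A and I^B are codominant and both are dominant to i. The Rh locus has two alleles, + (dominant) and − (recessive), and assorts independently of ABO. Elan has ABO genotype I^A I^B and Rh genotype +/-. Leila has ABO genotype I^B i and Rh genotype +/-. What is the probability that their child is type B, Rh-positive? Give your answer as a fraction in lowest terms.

3/8

ABO cross I^A I^B × I^B i → offspring phenotypes: 1/4 A, 1/2 B, 1/4 AB.
Rh cross +/- × +/- → 3/4 Rh+, 1/4 Rh-.
Independent loci: P(type B, Rh-positive) = 1/2 × 3/4 = 3/8.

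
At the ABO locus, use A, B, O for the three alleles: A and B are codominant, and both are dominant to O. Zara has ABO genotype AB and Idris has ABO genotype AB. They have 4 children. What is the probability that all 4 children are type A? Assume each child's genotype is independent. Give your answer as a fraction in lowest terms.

1/256

ABO cross AB × AB → 1/4 A, 1/4 B, 1/2 AB.
So P(type A) = 1/4 per child.
All 4 independent: (1/4)^4 = 1/256.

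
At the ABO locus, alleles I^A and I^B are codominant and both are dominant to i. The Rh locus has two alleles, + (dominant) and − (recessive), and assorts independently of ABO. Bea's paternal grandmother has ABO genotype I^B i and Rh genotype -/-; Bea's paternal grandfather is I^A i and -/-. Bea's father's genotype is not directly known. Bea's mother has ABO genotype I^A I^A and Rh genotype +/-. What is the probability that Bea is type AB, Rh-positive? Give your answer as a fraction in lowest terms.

Bea's father's ABO genotype from I^B i × I^A i: 1/4 I^A I^B, 1/4 I^A i, 1/4 I^B i, 1/4 i i.
Crossing each possibility with the mother I^A I^A and summing P(type AB): 1/4·1/2 + 1/4·0 + 1/4·1/2 + 1/4·0 = 1/4.
Similarly for Rh via the father's Rh distribution: P(Rh+) = 1/2.
Independent loci: 1/4 × 1/2 = 1/8.

1/8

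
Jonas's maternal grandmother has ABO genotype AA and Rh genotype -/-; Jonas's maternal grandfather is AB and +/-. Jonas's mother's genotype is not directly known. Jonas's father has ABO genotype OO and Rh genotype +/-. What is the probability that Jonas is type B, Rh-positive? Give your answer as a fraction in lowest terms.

5/32

Jonas's mother's ABO genotype from AA × AB: 1/2 AA, 1/2 AB.
Crossing each possibility with the father OO and summing P(type B): 1/2·0 + 1/2·1/2 = 1/4.
Similarly for Rh via the mother's Rh distribution: P(Rh+) = 5/8.
Independent loci: 1/4 × 5/8 = 5/32.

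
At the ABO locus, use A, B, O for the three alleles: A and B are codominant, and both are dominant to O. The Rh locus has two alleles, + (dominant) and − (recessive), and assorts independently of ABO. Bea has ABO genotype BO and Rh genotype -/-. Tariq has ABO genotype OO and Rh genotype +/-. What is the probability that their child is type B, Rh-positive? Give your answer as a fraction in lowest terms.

ABO cross BO × OO → offspring phenotypes: 1/2 O, 1/2 B.
Rh cross -/- × +/- → 1/2 Rh+, 1/2 Rh-.
Independent loci: P(type B, Rh-positive) = 1/2 × 1/2 = 1/4.

1/4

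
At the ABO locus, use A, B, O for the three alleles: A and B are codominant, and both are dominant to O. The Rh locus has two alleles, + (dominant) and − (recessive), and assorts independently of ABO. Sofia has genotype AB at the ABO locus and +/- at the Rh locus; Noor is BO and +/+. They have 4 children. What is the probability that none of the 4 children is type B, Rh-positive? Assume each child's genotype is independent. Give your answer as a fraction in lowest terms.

ABO cross AB × BO → 1/4 A, 1/2 B, 1/4 AB.
Rh cross +/- × +/+ → 1 Rh+; so P(type B, Rh-positive) = 1/2 × 1 = 1/2 per child.
P(not type B, Rh-positive) = 1/2 for one child; (1/2)^4 = 1/16.

1/16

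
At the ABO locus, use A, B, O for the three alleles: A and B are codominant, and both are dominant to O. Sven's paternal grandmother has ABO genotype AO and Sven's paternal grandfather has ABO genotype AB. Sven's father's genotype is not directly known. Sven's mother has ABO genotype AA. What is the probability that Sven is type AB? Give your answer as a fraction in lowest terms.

1/4

Sven's father's ABO genotype from AO × AB: 1/4 AA, 1/4 AB, 1/4 AO, 1/4 BO.
Crossing each possibility with the mother AA and summing P(type AB): 1/4·0 + 1/4·1/2 + 1/4·0 + 1/4·1/2 = 1/4.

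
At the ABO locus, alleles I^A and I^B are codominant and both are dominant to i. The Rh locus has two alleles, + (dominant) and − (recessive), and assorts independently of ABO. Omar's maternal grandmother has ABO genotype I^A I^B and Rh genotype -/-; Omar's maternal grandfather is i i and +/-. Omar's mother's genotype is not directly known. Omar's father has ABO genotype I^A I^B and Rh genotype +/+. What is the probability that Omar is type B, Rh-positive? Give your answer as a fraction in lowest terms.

3/8

Omar's mother's ABO genotype from I^A I^B × i i: 1/2 I^A i, 1/2 I^B i.
Crossing each possibility with the father I^A I^B and summing P(type B): 1/2·1/4 + 1/2·1/2 = 3/8.
Similarly for Rh via the mother's Rh distribution: P(Rh+) = 1.
Independent loci: 3/8 × 1 = 3/8.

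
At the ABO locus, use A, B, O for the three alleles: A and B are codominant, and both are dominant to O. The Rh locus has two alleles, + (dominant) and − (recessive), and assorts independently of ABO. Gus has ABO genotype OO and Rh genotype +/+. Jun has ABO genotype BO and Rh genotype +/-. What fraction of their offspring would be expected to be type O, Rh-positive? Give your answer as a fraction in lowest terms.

ABO cross OO × BO → offspring phenotypes: 1/2 O, 1/2 B.
Rh cross +/+ × +/- → 1 Rh+.
Independent loci: P(type O, Rh-positive) = 1/2 × 1 = 1/2.

1/2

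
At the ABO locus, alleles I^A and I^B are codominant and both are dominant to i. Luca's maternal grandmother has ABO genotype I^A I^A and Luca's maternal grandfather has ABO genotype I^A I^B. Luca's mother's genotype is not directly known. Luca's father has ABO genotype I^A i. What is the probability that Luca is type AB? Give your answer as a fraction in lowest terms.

Luca's mother's ABO genotype from I^A I^A × I^A I^B: 1/2 I^A I^A, 1/2 I^A I^B.
Crossing each possibility with the father I^A i and summing P(type AB): 1/2·0 + 1/2·1/4 = 1/8.

1/8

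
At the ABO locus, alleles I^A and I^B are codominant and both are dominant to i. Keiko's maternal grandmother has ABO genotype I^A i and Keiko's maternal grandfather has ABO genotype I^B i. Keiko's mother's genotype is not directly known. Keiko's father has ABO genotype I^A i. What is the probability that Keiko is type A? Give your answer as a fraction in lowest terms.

Keiko's mother's ABO genotype from I^A i × I^B i: 1/4 I^A I^B, 1/4 I^A i, 1/4 I^B i, 1/4 i i.
Crossing each possibility with the father I^A i and summing P(type A): 1/4·1/2 + 1/4·3/4 + 1/4·1/4 + 1/4·1/2 = 1/2.

1/2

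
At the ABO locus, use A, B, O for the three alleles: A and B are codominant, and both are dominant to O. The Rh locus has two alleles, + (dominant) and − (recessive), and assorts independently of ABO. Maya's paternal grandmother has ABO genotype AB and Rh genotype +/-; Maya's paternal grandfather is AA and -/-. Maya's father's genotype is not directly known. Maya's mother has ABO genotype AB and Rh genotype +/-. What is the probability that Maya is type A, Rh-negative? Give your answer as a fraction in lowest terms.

Maya's father's ABO genotype from AB × AA: 1/2 AA, 1/2 AB.
Crossing each possibility with the mother AB and summing P(type A): 1/2·1/2 + 1/2·1/4 = 3/8.
Similarly for Rh via the father's Rh distribution: P(Rh-) = 3/8.
Independent loci: 3/8 × 3/8 = 9/64.

9/64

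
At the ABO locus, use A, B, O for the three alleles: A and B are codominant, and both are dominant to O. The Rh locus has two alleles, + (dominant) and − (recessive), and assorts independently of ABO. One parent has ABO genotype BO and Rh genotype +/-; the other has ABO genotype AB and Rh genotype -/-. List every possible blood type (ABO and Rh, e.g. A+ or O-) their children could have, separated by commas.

A+, A-, B+, B-, AB+, AB-

Gametes from BO × AB give offspring ABO genotypes AB, AO, BB, BO, i.e. phenotypes A, B, AB.
Rh cross +/- × -/- → phenotypes Rh+, Rh-.
Combining independently: A+, A-, B+, B-, AB+, AB-.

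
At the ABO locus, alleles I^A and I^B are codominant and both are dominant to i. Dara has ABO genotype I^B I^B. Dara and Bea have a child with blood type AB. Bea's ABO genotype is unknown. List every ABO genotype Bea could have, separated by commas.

I^A I^A, I^A I^B, I^A i

For each candidate genotype of Bea, check whether crossing it with I^B I^B can produce every observed child phenotype.
  I^A I^A → possible child types {AB} ✓
  I^A I^B → possible child types {B, AB} ✓
  I^A i → possible child types {B, AB} ✓
  I^B I^B → possible child types {B} ✗
  I^B i → possible child types {B} ✗
  i i → possible child types {B} ✗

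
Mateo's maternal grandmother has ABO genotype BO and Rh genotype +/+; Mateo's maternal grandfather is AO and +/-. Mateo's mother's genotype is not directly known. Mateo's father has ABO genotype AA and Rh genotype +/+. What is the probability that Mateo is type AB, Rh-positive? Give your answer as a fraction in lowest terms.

Mateo's mother's ABO genotype from BO × AO: 1/4 AB, 1/4 AO, 1/4 BO, 1/4 OO.
Crossing each possibility with the father AA and summing P(type AB): 1/4·1/2 + 1/4·0 + 1/4·1/2 + 1/4·0 = 1/4.
Similarly for Rh via the mother's Rh distribution: P(Rh+) = 1.
Independent loci: 1/4 × 1 = 1/4.

1/4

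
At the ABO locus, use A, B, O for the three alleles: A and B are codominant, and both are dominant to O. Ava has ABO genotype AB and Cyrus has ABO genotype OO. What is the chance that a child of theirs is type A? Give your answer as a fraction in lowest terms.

ABO cross AB × OO → offspring phenotypes: 1/2 A, 1/2 B.
So P(type A) = 1/2.

1/2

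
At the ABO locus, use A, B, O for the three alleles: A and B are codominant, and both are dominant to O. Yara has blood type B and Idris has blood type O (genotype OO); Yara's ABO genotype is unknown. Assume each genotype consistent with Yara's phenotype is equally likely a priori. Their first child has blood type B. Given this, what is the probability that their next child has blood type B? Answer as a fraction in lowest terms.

Possible genotypes: Yara ∈ {BB, BO}; Idris ∈ {OO}.
Weight each parental genotype pair by prior × P(type-B child):
  BB × OO: posterior weight 2/3; P(next child type B) = 1.
  BO × OO: posterior weight 1/3; P(next child type B) = 1/2.
Weighted sum = 5/6.

5/6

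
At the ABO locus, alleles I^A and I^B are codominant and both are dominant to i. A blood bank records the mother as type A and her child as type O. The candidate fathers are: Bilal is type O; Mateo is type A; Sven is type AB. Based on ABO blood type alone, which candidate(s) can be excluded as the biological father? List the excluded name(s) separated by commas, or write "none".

A candidate is excluded only if no genotype consistent with his phenotype could produce a type O child with a type A mother.
Sven (type AB): no genotype consistent with that phenotype can produce a type-O child with a type-A mother.

Sven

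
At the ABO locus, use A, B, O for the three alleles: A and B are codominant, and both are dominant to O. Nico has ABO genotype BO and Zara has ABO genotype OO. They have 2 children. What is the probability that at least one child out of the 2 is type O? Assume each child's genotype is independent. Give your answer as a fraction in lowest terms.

ABO cross BO × OO → 1/2 O, 1/2 B.
So P(type O) = 1/2 per child.
P(none) = (1/2)^2 = 1/4; P(at least one) = 1 − 1/4 = 3/4.

3/4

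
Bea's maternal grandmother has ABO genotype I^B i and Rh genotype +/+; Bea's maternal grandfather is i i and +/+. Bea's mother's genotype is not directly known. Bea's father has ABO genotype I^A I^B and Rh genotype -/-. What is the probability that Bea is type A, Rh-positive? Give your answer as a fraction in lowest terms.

Bea's mother's ABO genotype from I^B i × i i: 1/2 I^B i, 1/2 i i.
Crossing each possibility with the father I^A I^B and summing P(type A): 1/2·1/4 + 1/2·1/2 = 3/8.
Similarly for Rh via the mother's Rh distribution: P(Rh+) = 1.
Independent loci: 3/8 × 1 = 3/8.

3/8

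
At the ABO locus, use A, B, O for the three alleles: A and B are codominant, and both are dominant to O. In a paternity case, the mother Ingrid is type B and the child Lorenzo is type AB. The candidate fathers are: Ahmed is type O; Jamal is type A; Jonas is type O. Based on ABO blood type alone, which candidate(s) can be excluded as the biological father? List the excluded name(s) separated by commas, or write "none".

A candidate is excluded only if no genotype consistent with his phenotype could produce a type AB child with a type B mother.
Ahmed (type O): no genotype consistent with that phenotype can produce a type-AB child with a type-B mother.
Jonas (type O): no genotype consistent with that phenotype can produce a type-AB child with a type-B mother.

Ahmed, Jonas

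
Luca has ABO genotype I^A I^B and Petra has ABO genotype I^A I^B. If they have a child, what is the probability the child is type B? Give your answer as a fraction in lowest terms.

1/4

ABO cross I^A I^B × I^A I^B → offspring phenotypes: 1/4 A, 1/4 B, 1/2 AB.
So P(type B) = 1/4.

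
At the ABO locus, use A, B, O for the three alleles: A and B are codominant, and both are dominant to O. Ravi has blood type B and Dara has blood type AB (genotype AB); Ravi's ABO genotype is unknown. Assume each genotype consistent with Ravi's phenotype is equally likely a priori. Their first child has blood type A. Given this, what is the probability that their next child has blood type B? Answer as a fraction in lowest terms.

Possible genotypes: Ravi ∈ {BB, BO}; Dara ∈ {AB}.
Weight each parental genotype pair by prior × P(type-A child):
  BO × AB: posterior weight 1; P(next child type B) = 1/2.
Weighted sum = 1/2.

1/2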